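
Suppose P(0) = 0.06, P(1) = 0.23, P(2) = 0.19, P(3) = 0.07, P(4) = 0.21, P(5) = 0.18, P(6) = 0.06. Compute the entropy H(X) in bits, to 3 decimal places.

2.617 bits

H = −Σ pᵢ log₂ pᵢ.
−0.06·log₂(0.06) = 0.2435
−0.23·log₂(0.23) = 0.4877
−0.19·log₂(0.19) = 0.4552
−0.07·log₂(0.07) = 0.2686
−0.21·log₂(0.21) = 0.4728
−0.18·log₂(0.18) = 0.4453
−0.06·log₂(0.06) = 0.2435
Sum ≈ 2.6166 → 2.617 bits.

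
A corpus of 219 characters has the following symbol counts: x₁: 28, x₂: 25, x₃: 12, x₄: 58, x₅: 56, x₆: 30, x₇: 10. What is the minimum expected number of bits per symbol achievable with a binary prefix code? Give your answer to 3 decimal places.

Probabilities are the counts divided by 219.
Repeatedly combine the two least-probable nodes; the expected code length is the sum of the merged weights.
merge 10/219 + 4/73 → 22/219
merge 22/219 + 25/219 → 47/219
merge 28/219 + 10/73 → 58/219
merge 47/219 + 56/219 → 103/219
merge 58/219 + 58/219 → 116/219
merge 103/219 + 116/219 → 1
L = 22/219 + 47/219 + 58/219 + 103/219 + 116/219 + 1 = 565/219 ≈ 2.580 bits/symbol.

2.580 bits/symbol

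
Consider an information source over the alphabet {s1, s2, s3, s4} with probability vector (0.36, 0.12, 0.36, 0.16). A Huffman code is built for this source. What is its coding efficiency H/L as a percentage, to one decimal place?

96.4%

Entropy H = −Σ p log₂ p ≈ 1.8513 bits.
Huffman merges: 3/25+4/25→7/25; 7/25+9/25→16/25; 9/25+16/25→1. L = 48/25 ≈ 1.9200.
Efficiency = H/L = 1.8513/1.9200 = 96.4%.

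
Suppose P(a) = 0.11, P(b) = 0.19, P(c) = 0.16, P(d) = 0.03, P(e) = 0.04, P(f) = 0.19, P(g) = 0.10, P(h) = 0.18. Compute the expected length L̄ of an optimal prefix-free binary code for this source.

2.86 bits/symbol

Repeatedly combine the two least-probable nodes; the expected code length is the sum of the merged weights.
merge 3/100 + 1/25 → 7/100
merge 7/100 + 1/10 → 17/100
merge 11/100 + 4/25 → 27/100
merge 17/100 + 9/50 → 7/20
merge 19/100 + 19/100 → 19/50
merge 27/100 + 7/20 → 31/50
merge 19/50 + 31/50 → 1
L = 7/100 + 17/100 + 27/100 + 7/20 + 19/50 + 31/50 + 1 = 143/50 = 2.86 bits/symbol.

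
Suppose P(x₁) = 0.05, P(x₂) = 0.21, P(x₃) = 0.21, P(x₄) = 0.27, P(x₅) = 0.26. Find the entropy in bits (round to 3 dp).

H = −Σ pᵢ log₂ pᵢ.
−0.05·log₂(0.05) = 0.2161
−0.21·log₂(0.21) = 0.4728
−0.21·log₂(0.21) = 0.4728
−0.27·log₂(0.27) = 0.5100
−0.26·log₂(0.26) = 0.5053
Sum ≈ 2.1771 → 2.177 bits.

2.177 bits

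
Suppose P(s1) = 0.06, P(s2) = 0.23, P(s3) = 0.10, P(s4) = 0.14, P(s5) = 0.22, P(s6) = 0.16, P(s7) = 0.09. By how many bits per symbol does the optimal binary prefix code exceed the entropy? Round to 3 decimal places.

0.023 bits

Entropy H = −Σ p log₂ p ≈ 2.6767 bits.
Huffman merges: 3/50+9/100→3/20; 1/10+7/50→6/25; 3/20+4/25→31/100; 11/50+23/100→9/20; 6/25+31/100→11/20; 9/20+11/20→1. L = 27/10 ≈ 2.7000.
L − H = 2.7000 − 2.6767 = 0.023 bits.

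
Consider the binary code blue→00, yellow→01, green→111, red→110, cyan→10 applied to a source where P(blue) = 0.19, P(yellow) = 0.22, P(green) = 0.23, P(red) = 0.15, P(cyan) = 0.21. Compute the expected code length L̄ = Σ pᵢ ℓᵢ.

L̄ = Σ pᵢ·ℓᵢ = 0.19·2 + 0.22·2 + 0.23·3 + 0.15·3 + 0.21·2 = 2.38 bits/symbol.

2.38 bits/symbol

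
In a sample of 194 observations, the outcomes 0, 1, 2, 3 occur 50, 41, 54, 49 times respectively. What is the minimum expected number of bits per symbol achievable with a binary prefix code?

Probabilities are the counts divided by 194.
Repeatedly combine the two least-probable nodes; the expected code length is the sum of the merged weights.
merge 41/194 + 49/194 → 45/97
merge 25/97 + 27/97 → 52/97
merge 45/97 + 52/97 → 1
L = 45/97 + 52/97 + 1 = 2 bits/symbol.

2 bits/symbol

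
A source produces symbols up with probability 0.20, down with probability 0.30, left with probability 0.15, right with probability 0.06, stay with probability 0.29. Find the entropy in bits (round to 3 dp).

H = −Σ pᵢ log₂ pᵢ.
−0.20·log₂(0.20) = 0.4644
−0.30·log₂(0.30) = 0.5211
−0.15·log₂(0.15) = 0.4105
−0.06·log₂(0.06) = 0.2435
−0.29·log₂(0.29) = 0.5179
Sum ≈ 2.1575 → 2.157 bits.

2.157 bits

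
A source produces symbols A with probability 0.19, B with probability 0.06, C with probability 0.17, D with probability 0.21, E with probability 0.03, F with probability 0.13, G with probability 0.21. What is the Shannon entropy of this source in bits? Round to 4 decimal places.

2.6134 bits

H = −Σ pᵢ log₂ pᵢ.
−0.19·log₂(0.19) = 0.4552
−0.06·log₂(0.06) = 0.2435
−0.17·log₂(0.17) = 0.4346
−0.21·log₂(0.21) = 0.4728
−0.03·log₂(0.03) = 0.1518
−0.13·log₂(0.13) = 0.3826
−0.21·log₂(0.21) = 0.4728
Sum ≈ 2.6134 → 2.6134 bits.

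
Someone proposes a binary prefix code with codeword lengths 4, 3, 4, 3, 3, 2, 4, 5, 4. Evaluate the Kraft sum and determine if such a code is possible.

0.90625; yes

With common denominator 2^5 = 32: Σ 2^(−ℓᵢ) = 2/32 + 4/32 + 2/32 + 4/32 + 4/32 + 8/32 + 2/32 + 1/32 + 2/32 = 29/32 = 0.90625.
Kraft's inequality requires Σ ≤ 1; here Σ = 0.90625 ≤ 1, so such a prefix code exists.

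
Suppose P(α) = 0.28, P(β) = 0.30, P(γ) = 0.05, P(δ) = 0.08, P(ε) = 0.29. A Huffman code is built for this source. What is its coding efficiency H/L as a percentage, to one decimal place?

96.8%

Entropy H = −Σ p log₂ p ≈ 2.0608 bits.
Huffman merges: 1/20+2/25→13/100; 13/100+7/25→41/100; 29/100+3/10→59/100; 41/100+59/100→1. L = 213/100 ≈ 2.1300.
Efficiency = H/L = 2.0608/2.1300 = 96.8%.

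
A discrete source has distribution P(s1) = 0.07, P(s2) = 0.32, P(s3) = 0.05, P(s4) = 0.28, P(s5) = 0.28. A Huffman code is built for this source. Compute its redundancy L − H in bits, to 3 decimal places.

Entropy H = −Σ p log₂ p ≈ 2.0391 bits.
Huffman merges: 1/20+7/100→3/25; 3/25+7/25→2/5; 7/25+8/25→3/5; 2/5+3/5→1. L = 53/25 ≈ 2.1200.
L − H = 2.1200 − 2.0391 = 0.081 bits.

0.081 bits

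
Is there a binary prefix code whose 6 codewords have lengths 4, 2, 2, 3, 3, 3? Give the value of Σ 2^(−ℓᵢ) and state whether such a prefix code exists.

0.9375; yes

With common denominator 2^4 = 16: Σ 2^(−ℓᵢ) = 1/16 + 4/16 + 4/16 + 2/16 + 2/16 + 2/16 = 15/16 = 0.9375.
Kraft's inequality requires Σ ≤ 1; here Σ = 0.9375 ≤ 1, so such a prefix code exists.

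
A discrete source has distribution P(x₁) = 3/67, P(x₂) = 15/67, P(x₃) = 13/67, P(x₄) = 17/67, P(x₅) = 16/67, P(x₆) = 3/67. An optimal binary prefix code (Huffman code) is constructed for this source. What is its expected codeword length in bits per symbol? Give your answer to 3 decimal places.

2.373 bits/symbol

Repeatedly combine the two least-probable nodes; the expected code length is the sum of the merged weights.
merge 3/67 + 3/67 → 6/67
merge 6/67 + 13/67 → 19/67
merge 15/67 + 16/67 → 31/67
merge 17/67 + 19/67 → 36/67
merge 31/67 + 36/67 → 1
L = 6/67 + 19/67 + 31/67 + 36/67 + 1 = 159/67 ≈ 2.373 bits/symbol.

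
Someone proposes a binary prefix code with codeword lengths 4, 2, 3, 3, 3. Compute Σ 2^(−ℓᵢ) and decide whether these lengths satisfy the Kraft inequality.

With common denominator 2^4 = 16: Σ 2^(−ℓᵢ) = 1/16 + 4/16 + 2/16 + 2/16 + 2/16 = 11/16 = 0.6875.
Kraft's inequality requires Σ ≤ 1; here Σ = 0.6875 ≤ 1, so such a prefix code exists.

0.6875; yes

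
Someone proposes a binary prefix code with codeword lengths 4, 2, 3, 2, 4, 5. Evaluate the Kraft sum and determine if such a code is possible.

0.78125; yes

With common denominator 2^5 = 32: Σ 2^(−ℓᵢ) = 2/32 + 8/32 + 4/32 + 8/32 + 2/32 + 1/32 = 25/32 = 0.78125.
Kraft's inequality requires Σ ≤ 1; here Σ = 0.78125 ≤ 1, so such a prefix code exists.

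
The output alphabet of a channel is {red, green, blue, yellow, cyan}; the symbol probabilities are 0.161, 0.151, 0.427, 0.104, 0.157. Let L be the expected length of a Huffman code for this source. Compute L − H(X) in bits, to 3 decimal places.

Entropy H = −Σ p log₂ p ≈ 2.1192 bits.
Huffman merges: 13/125+151/1000→51/200; 157/1000+161/1000→159/500; 51/200+159/500→573/1000; 427/1000+573/1000→1. L = 1073/500 ≈ 2.1460.
L − H = 2.1460 − 2.1192 = 0.027 bits.

0.027 bits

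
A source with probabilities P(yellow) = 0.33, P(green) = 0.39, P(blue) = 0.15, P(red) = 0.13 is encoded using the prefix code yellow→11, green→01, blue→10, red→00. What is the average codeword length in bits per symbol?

2 bits/symbol

L̄ = Σ pᵢ·ℓᵢ = 0.33·2 + 0.39·2 + 0.15·2 + 0.13·2 = 2 bits/symbol.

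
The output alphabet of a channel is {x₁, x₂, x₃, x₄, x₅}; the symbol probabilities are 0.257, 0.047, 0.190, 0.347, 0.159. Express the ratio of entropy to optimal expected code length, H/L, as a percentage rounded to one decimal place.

96.0%

Entropy H = −Σ p log₂ p ≈ 2.1180 bits.
Huffman merges: 47/1000+159/1000→103/500; 19/100+103/500→99/250; 257/1000+347/1000→151/250; 99/250+151/250→1. L = 1103/500 ≈ 2.2060.
Efficiency = H/L = 2.1180/2.2060 = 96.0%.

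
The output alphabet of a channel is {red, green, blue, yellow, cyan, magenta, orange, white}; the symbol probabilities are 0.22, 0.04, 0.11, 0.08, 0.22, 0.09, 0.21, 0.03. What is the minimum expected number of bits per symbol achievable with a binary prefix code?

2.77 bits/symbol

Repeatedly combine the two least-probable nodes; the expected code length is the sum of the merged weights.
merge 3/100 + 1/25 → 7/100
merge 7/100 + 2/25 → 3/20
merge 9/100 + 11/100 → 1/5
merge 3/20 + 1/5 → 7/20
merge 21/100 + 11/50 → 43/100
merge 11/50 + 7/20 → 57/100
merge 43/100 + 57/100 → 1
L = 7/100 + 3/20 + 1/5 + 7/20 + 43/100 + 57/100 + 1 = 277/100 = 2.77 bits/symbol.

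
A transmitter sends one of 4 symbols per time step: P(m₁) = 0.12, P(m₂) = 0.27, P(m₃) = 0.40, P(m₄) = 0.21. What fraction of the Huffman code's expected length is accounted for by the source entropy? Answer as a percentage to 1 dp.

Entropy H = −Σ p log₂ p ≈ 1.8787 bits.
Huffman merges: 3/25+21/100→33/100; 27/100+33/100→3/5; 2/5+3/5→1. L = 193/100 ≈ 1.9300.
Efficiency = H/L = 1.8787/1.9300 = 97.3%.

97.3%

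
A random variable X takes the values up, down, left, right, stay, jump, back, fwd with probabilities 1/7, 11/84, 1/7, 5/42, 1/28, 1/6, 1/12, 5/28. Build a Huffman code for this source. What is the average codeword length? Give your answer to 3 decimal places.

2.940 bits/symbol

Repeatedly combine the two least-probable nodes; the expected code length is the sum of the merged weights.
merge 1/28 + 1/12 → 5/42
merge 5/42 + 5/42 → 5/21
merge 11/84 + 1/7 → 23/84
merge 1/7 + 1/6 → 13/42
merge 5/28 + 5/21 → 5/12
merge 23/84 + 13/42 → 7/12
merge 5/12 + 7/12 → 1
L = 5/42 + 5/21 + 23/84 + 13/42 + 5/12 + 7/12 + 1 = 247/84 ≈ 2.940 bits/symbol.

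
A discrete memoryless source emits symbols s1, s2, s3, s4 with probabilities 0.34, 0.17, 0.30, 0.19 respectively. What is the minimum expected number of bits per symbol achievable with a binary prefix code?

Repeatedly combine the two least-probable nodes; the expected code length is the sum of the merged weights.
merge 17/100 + 19/100 → 9/25
merge 3/10 + 17/50 → 16/25
merge 9/25 + 16/25 → 1
L = 9/25 + 16/25 + 1 = 2 bits/symbol.

2 bits/symbol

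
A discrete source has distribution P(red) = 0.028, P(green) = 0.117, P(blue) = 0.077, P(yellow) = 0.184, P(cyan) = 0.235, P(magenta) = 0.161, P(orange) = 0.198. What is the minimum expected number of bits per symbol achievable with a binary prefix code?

2.672 bits/symbol

Repeatedly combine the two least-probable nodes; the expected code length is the sum of the merged weights.
merge 7/250 + 77/1000 → 21/200
merge 21/200 + 117/1000 → 111/500
merge 161/1000 + 23/125 → 69/200
merge 99/500 + 111/500 → 21/50
merge 47/200 + 69/200 → 29/50
merge 21/50 + 29/50 → 1
L = 21/200 + 111/500 + 69/200 + 21/50 + 29/50 + 1 = 334/125 = 2.672 bits/symbol.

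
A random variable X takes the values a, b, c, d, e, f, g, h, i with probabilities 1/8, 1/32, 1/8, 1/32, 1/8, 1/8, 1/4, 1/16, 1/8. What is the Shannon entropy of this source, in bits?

2.9375 bits

Each probability is a power of 1/2, so log₂(1/p) is an integer.
H = Σ p·log₂(1/p) = 1/8·3 + 1/32·5 + 1/8·3 + 1/32·5 + 1/8·3 + 1/8·3 + 1/4·2 + 1/16·4 + 1/8·3 = 2.9375 bits.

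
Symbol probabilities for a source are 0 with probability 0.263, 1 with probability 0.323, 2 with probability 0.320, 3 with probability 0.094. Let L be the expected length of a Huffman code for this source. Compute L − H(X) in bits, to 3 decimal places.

0.120 bits

Entropy H = −Σ p log₂ p ≈ 1.8801 bits.
Huffman merges: 47/500+263/1000→357/1000; 8/25+323/1000→643/1000; 357/1000+643/1000→1. L = 2 ≈ 2.0000.
L − H = 2.0000 − 1.8801 = 0.120 bits.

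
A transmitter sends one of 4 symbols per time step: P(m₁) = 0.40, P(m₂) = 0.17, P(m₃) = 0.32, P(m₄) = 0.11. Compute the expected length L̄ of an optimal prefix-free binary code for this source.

1.88 bits/symbol

Repeatedly combine the two least-probable nodes; the expected code length is the sum of the merged weights.
merge 11/100 + 17/100 → 7/25
merge 7/25 + 8/25 → 3/5
merge 2/5 + 3/5 → 1
L = 7/25 + 3/5 + 1 = 47/25 = 1.88 bits/symbol.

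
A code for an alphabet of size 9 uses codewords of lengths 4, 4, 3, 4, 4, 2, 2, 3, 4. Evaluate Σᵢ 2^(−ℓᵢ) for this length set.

With common denominator 2^4 = 16: Σ 2^(−ℓᵢ) = 1/16 + 1/16 + 2/16 + 1/16 + 1/16 + 4/16 + 4/16 + 2/16 + 1/16 = 17/16 = 1.0625.

1.0625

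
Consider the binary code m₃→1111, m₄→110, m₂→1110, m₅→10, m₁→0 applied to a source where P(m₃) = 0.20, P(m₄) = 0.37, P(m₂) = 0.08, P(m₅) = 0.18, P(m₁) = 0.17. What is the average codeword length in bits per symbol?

L̄ = Σ pᵢ·ℓᵢ = 0.20·4 + 0.37·3 + 0.08·4 + 0.18·2 + 0.17·1 = 2.76 bits/symbol.

2.76 bits/symbol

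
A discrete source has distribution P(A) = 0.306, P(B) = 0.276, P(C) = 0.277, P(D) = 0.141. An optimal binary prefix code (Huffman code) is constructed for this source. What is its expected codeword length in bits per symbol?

2 bits/symbol

Repeatedly combine the two least-probable nodes; the expected code length is the sum of the merged weights.
merge 141/1000 + 69/250 → 417/1000
merge 277/1000 + 153/500 → 583/1000
merge 417/1000 + 583/1000 → 1
L = 417/1000 + 583/1000 + 1 = 2 bits/symbol.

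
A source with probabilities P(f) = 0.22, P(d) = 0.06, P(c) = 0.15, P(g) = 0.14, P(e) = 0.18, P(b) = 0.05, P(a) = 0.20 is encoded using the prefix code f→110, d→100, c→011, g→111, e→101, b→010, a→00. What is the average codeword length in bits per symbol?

2.8 bits/symbol

L̄ = Σ pᵢ·ℓᵢ = 0.22·3 + 0.06·3 + 0.15·3 + 0.14·3 + 0.18·3 + 0.05·3 + 0.20·2 = 2.8 bits/symbol.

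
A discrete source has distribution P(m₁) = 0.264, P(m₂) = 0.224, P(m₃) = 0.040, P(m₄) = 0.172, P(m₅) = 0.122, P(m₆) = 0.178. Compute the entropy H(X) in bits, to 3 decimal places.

2.427 bits

H = −Σ pᵢ log₂ pᵢ.
−0.264·log₂(0.264) = 0.5072
−0.224·log₂(0.224) = 0.4835
−0.040·log₂(0.040) = 0.1858
−0.172·log₂(0.172) = 0.4368
−0.122·log₂(0.122) = 0.3703
−0.178·log₂(0.178) = 0.4432
Sum ≈ 2.4268 → 2.427 bits.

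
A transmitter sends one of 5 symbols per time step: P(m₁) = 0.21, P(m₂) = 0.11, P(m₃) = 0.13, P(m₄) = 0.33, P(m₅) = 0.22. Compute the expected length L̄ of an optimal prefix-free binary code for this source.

2.24 bits/symbol

Repeatedly combine the two least-probable nodes; the expected code length is the sum of the merged weights.
merge 11/100 + 13/100 → 6/25
merge 21/100 + 11/50 → 43/100
merge 6/25 + 33/100 → 57/100
merge 43/100 + 57/100 → 1
L = 6/25 + 43/100 + 57/100 + 1 = 56/25 = 2.24 bits/symbol.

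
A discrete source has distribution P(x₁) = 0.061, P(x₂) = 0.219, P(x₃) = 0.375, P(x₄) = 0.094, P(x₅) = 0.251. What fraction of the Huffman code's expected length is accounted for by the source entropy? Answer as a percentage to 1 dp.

Entropy H = −Σ p log₂ p ≈ 2.0778 bits.
Huffman merges: 61/1000+47/500→31/200; 31/200+219/1000→187/500; 251/1000+187/500→5/8; 3/8+5/8→1. L = 1077/500 ≈ 2.1540.
Efficiency = H/L = 2.0778/2.1540 = 96.5%.

96.5%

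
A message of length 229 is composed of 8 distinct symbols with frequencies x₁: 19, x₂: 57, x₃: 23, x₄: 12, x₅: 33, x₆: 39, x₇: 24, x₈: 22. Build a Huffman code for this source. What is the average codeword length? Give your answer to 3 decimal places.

2.886 bits/symbol

Probabilities are the counts divided by 229.
Repeatedly combine the two least-probable nodes; the expected code length is the sum of the merged weights.
merge 12/229 + 19/229 → 31/229
merge 22/229 + 23/229 → 45/229
merge 24/229 + 31/229 → 55/229
merge 33/229 + 39/229 → 72/229
merge 45/229 + 55/229 → 100/229
merge 57/229 + 72/229 → 129/229
merge 100/229 + 129/229 → 1
L = 31/229 + 45/229 + 55/229 + 72/229 + 100/229 + 129/229 + 1 = 661/229 ≈ 2.886 bits/symbol.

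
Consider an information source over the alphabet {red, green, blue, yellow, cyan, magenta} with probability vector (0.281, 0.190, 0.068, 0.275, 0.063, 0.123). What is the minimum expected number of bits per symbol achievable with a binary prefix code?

2.385 bits/symbol

Repeatedly combine the two least-probable nodes; the expected code length is the sum of the merged weights.
merge 63/1000 + 17/250 → 131/1000
merge 123/1000 + 131/1000 → 127/500
merge 19/100 + 127/500 → 111/250
merge 11/40 + 281/1000 → 139/250
merge 111/250 + 139/250 → 1
L = 131/1000 + 127/500 + 111/250 + 139/250 + 1 = 477/200 = 2.385 bits/symbol.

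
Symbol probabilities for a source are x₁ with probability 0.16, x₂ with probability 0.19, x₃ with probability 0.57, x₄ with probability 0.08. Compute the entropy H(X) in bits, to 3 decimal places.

1.632 bits

H = −Σ pᵢ log₂ pᵢ.
−0.16·log₂(0.16) = 0.4230
−0.19·log₂(0.19) = 0.4552
−0.57·log₂(0.57) = 0.4623
−0.08·log₂(0.08) = 0.2915
Sum ≈ 1.6320 → 1.632 bits.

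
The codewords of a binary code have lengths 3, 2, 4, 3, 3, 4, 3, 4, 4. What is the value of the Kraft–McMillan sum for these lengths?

With common denominator 2^4 = 16: Σ 2^(−ℓᵢ) = 2/16 + 4/16 + 1/16 + 2/16 + 2/16 + 1/16 + 2/16 + 1/16 + 1/16 = 16/16 = 1.

1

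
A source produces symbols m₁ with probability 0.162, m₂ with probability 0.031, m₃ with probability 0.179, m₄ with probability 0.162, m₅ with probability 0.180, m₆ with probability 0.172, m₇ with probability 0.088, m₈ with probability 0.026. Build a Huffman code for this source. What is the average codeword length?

Repeatedly combine the two least-probable nodes; the expected code length is the sum of the merged weights.
merge 13/500 + 31/1000 → 57/1000
merge 57/1000 + 11/125 → 29/200
merge 29/200 + 81/500 → 307/1000
merge 81/500 + 43/250 → 167/500
merge 179/1000 + 9/50 → 359/1000
merge 307/1000 + 167/500 → 641/1000
merge 359/1000 + 641/1000 → 1
L = 57/1000 + 29/200 + 307/1000 + 167/500 + 359/1000 + 641/1000 + 1 = 2843/1000 = 2.843 bits/symbol.

2.843 bits/symbol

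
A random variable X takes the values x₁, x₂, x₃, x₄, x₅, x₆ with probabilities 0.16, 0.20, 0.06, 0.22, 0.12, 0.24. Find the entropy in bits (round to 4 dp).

2.4727 bits

H = −Σ pᵢ log₂ pᵢ.
−0.16·log₂(0.16) = 0.4230
−0.20·log₂(0.20) = 0.4644
−0.06·log₂(0.06) = 0.2435
−0.22·log₂(0.22) = 0.4806
−0.12·log₂(0.12) = 0.3671
−0.24·log₂(0.24) = 0.4941
Sum ≈ 2.4727 → 2.4727 bits.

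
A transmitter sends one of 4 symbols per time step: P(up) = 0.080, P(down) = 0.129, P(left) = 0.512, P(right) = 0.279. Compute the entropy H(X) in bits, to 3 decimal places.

H = −Σ pᵢ log₂ pᵢ.
−0.080·log₂(0.080) = 0.2915
−0.129·log₂(0.129) = 0.3811
−0.512·log₂(0.512) = 0.4945
−0.279·log₂(0.279) = 0.5138
Sum ≈ 1.6810 → 1.681 bits.

1.681 bits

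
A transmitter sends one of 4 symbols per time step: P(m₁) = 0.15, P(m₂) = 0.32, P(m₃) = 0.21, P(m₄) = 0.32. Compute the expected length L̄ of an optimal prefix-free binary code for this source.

Repeatedly combine the two least-probable nodes; the expected code length is the sum of the merged weights.
merge 3/20 + 21/100 → 9/25
merge 8/25 + 8/25 → 16/25
merge 9/25 + 16/25 → 1
L = 9/25 + 16/25 + 1 = 2 bits/symbol.

2 bits/symbol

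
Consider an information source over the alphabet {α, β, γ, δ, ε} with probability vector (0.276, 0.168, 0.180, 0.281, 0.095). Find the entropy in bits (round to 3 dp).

2.227 bits

H = −Σ pᵢ log₂ pᵢ.
−0.276·log₂(0.276) = 0.5126
−0.168·log₂(0.168) = 0.4323
−0.180·log₂(0.180) = 0.4453
−0.281·log₂(0.281) = 0.5146
−0.095·log₂(0.095) = 0.3226
Sum ≈ 2.2275 → 2.227 bits.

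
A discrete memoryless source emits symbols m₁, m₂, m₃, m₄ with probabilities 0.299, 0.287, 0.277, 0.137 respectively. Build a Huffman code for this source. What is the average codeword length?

Repeatedly combine the two least-probable nodes; the expected code length is the sum of the merged weights.
merge 137/1000 + 277/1000 → 207/500
merge 287/1000 + 299/1000 → 293/500
merge 207/500 + 293/500 → 1
L = 207/500 + 293/500 + 1 = 2 bits/symbol.

2 bits/symbol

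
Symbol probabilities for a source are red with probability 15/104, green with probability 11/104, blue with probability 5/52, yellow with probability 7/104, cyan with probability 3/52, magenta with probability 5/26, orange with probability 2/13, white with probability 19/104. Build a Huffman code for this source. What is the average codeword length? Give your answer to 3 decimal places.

Repeatedly combine the two least-probable nodes; the expected code length is the sum of the merged weights.
merge 3/52 + 7/104 → 1/8
merge 5/52 + 11/104 → 21/104
merge 1/8 + 15/104 → 7/26
merge 2/13 + 19/104 → 35/104
merge 5/26 + 21/104 → 41/104
merge 7/26 + 35/104 → 63/104
merge 41/104 + 63/104 → 1
L = 1/8 + 21/104 + 7/26 + 35/104 + 41/104 + 63/104 + 1 = 305/104 ≈ 2.933 bits/symbol.

2.933 bits/symbol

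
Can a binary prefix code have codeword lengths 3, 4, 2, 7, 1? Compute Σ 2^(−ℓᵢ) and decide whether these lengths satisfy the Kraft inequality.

With common denominator 2^7 = 128: Σ 2^(−ℓᵢ) = 16/128 + 8/128 + 32/128 + 1/128 + 64/128 = 121/128 = 0.9453125.
Kraft's inequality requires Σ ≤ 1; here Σ = 0.9453125 ≤ 1, so such a prefix code exists.

0.9453125; yes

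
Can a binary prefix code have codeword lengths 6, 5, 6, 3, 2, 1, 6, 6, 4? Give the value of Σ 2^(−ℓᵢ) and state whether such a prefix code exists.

With common denominator 2^6 = 64: Σ 2^(−ℓᵢ) = 1/64 + 2/64 + 1/64 + 8/64 + 16/64 + 32/64 + 1/64 + 1/64 + 4/64 = 66/64 = 1.03125.
Kraft's inequality requires Σ ≤ 1; here Σ = 1.03125 > 1, so no such prefix code exists.

1.03125; no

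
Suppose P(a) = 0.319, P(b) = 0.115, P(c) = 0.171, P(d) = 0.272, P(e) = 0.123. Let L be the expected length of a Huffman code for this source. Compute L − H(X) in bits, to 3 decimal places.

0.035 bits

Entropy H = −Σ p log₂ p ≈ 2.2031 bits.
Huffman merges: 23/200+123/1000→119/500; 171/1000+119/500→409/1000; 34/125+319/1000→591/1000; 409/1000+591/1000→1. L = 1119/500 ≈ 2.2380.
L − H = 2.2380 − 2.2031 = 0.035 bits.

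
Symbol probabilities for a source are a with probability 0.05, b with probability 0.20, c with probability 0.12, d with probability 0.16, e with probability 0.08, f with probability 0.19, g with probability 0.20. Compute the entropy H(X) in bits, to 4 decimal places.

2.6817 bits

H = −Σ pᵢ log₂ pᵢ.
−0.05·log₂(0.05) = 0.2161
−0.20·log₂(0.20) = 0.4644
−0.12·log₂(0.12) = 0.3671
−0.16·log₂(0.16) = 0.4230
−0.08·log₂(0.08) = 0.2915
−0.19·log₂(0.19) = 0.4552
−0.20·log₂(0.20) = 0.4644
Sum ≈ 2.6817 → 2.6817 bits.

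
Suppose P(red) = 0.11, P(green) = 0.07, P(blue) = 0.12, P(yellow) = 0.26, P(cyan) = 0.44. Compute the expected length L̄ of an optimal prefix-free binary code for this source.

Repeatedly combine the two least-probable nodes; the expected code length is the sum of the merged weights.
merge 7/100 + 11/100 → 9/50
merge 3/25 + 9/50 → 3/10
merge 13/50 + 3/10 → 14/25
merge 11/25 + 14/25 → 1
L = 9/50 + 3/10 + 14/25 + 1 = 51/25 = 2.04 bits/symbol.

2.04 bits/symbol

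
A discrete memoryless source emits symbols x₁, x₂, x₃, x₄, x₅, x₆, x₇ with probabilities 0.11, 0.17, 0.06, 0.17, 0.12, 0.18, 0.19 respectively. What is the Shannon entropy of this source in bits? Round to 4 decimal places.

H = −Σ pᵢ log₂ pᵢ.
−0.11·log₂(0.11) = 0.3503
−0.17·log₂(0.17) = 0.4346
−0.06·log₂(0.06) = 0.2435
−0.17·log₂(0.17) = 0.4346
−0.12·log₂(0.12) = 0.3671
−0.18·log₂(0.18) = 0.4453
−0.19·log₂(0.19) = 0.4552
Sum ≈ 2.7306 → 2.7306 bits.

2.7306 bits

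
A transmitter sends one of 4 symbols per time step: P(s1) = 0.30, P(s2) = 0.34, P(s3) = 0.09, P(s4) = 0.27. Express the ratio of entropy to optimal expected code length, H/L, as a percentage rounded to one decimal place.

Entropy H = −Σ p log₂ p ≈ 1.8729 bits.
Huffman merges: 9/100+27/100→9/25; 3/10+17/50→16/25; 9/25+16/25→1. L = 2 ≈ 2.0000.
Efficiency = H/L = 1.8729/2.0000 = 93.6%.

93.6%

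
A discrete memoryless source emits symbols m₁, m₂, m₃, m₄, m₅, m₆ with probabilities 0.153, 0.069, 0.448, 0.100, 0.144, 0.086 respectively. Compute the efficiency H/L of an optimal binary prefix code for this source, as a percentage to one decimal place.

Entropy H = −Σ p log₂ p ≈ 2.2387 bits.
Huffman merges: 69/1000+43/500→31/200; 1/10+18/125→61/250; 153/1000+31/200→77/250; 61/250+77/250→69/125; 56/125+69/125→1. L = 2259/1000 ≈ 2.2590.
Efficiency = H/L = 2.2387/2.2590 = 99.1%.

99.1%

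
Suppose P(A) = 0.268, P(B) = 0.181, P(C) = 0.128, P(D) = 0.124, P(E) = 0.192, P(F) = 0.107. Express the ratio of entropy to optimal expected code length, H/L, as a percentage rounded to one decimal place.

Entropy H = −Σ p log₂ p ≈ 2.5106 bits.
Huffman merges: 107/1000+31/250→231/1000; 16/125+181/1000→309/1000; 24/125+231/1000→423/1000; 67/250+309/1000→577/1000; 423/1000+577/1000→1. L = 127/50 ≈ 2.5400.
Efficiency = H/L = 2.5106/2.5400 = 98.8%.

98.8%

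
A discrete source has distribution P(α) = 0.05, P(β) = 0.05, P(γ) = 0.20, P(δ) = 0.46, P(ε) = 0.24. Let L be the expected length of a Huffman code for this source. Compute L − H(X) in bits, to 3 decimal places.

0.034 bits

Entropy H = −Σ p log₂ p ≈ 1.9060 bits.
Huffman merges: 1/20+1/20→1/10; 1/10+1/5→3/10; 6/25+3/10→27/50; 23/50+27/50→1. L = 97/50 ≈ 1.9400.
L − H = 1.9400 − 1.9060 = 0.034 bits.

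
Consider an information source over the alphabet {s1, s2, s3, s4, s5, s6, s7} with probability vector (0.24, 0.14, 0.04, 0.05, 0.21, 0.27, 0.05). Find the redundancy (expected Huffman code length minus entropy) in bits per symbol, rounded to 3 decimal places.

0.018 bits

Entropy H = −Σ p log₂ p ≈ 2.4920 bits.
Huffman merges: 1/25+1/20→9/100; 1/20+9/100→7/50; 7/50+7/50→7/25; 21/100+6/25→9/20; 27/100+7/25→11/20; 9/20+11/20→1. L = 251/100 ≈ 2.5100.
L − H = 2.5100 − 2.4920 = 0.018 bits.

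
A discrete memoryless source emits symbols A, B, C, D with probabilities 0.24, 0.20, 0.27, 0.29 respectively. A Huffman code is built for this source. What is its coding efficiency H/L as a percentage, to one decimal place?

99.3%

Entropy H = −Σ p log₂ p ≈ 1.9864 bits.
Huffman merges: 1/5+6/25→11/25; 27/100+29/100→14/25; 11/25+14/25→1. L = 2 ≈ 2.0000.
Efficiency = H/L = 1.9864/2.0000 = 99.3%.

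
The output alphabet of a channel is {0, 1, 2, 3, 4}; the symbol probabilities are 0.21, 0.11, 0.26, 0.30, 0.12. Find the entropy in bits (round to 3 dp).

2.217 bits

H = −Σ pᵢ log₂ pᵢ.
−0.21·log₂(0.21) = 0.4728
−0.11·log₂(0.11) = 0.3503
−0.26·log₂(0.26) = 0.5053
−0.30·log₂(0.30) = 0.5211
−0.12·log₂(0.12) = 0.3671
Sum ≈ 2.2166 → 2.217 bits.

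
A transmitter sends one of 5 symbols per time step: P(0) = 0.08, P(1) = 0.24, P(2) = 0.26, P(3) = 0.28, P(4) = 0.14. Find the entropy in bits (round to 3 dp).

2.202 bits

H = −Σ pᵢ log₂ pᵢ.
−0.08·log₂(0.08) = 0.2915
−0.24·log₂(0.24) = 0.4941
−0.26·log₂(0.26) = 0.5053
−0.28·log₂(0.28) = 0.5142
−0.14·log₂(0.14) = 0.3971
Sum ≈ 2.2023 → 2.202 bits.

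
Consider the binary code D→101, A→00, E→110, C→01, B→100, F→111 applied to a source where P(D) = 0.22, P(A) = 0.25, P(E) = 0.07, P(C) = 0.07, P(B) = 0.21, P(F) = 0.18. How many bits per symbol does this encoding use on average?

L̄ = Σ pᵢ·ℓᵢ = 0.22·3 + 0.25·2 + 0.07·3 + 0.07·2 + 0.21·3 + 0.18·3 = 2.68 bits/symbol.

2.68 bits/symbol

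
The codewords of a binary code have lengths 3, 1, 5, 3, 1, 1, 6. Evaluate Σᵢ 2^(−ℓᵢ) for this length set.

With common denominator 2^6 = 64: Σ 2^(−ℓᵢ) = 8/64 + 32/64 + 2/64 + 8/64 + 32/64 + 32/64 + 1/64 = 115/64 = 1.796875.

1.796875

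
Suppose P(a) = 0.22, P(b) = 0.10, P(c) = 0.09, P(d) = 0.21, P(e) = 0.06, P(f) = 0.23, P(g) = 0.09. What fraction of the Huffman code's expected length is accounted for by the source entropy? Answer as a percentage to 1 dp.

Entropy H = −Σ p log₂ p ≈ 2.6421 bits.
Huffman merges: 3/50+9/100→3/20; 9/100+1/10→19/100; 3/20+19/100→17/50; 21/100+11/50→43/100; 23/100+17/50→57/100; 43/100+57/100→1. L = 67/25 ≈ 2.6800.
Efficiency = H/L = 2.6421/2.6800 = 98.6%.

98.6%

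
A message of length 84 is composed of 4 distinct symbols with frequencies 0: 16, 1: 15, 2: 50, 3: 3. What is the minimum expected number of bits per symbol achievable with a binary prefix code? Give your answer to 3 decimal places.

1.619 bits/symbol

Probabilities are the counts divided by 84.
Repeatedly combine the two least-probable nodes; the expected code length is the sum of the merged weights.
merge 1/28 + 5/28 → 3/14
merge 4/21 + 3/14 → 17/42
merge 17/42 + 25/42 → 1
L = 3/14 + 17/42 + 1 = 34/21 ≈ 1.619 bits/symbol.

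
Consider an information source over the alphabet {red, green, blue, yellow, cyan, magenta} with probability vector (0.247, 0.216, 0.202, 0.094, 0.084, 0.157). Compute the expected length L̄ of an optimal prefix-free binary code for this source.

Repeatedly combine the two least-probable nodes; the expected code length is the sum of the merged weights.
merge 21/250 + 47/500 → 89/500
merge 157/1000 + 89/500 → 67/200
merge 101/500 + 27/125 → 209/500
merge 247/1000 + 67/200 → 291/500
merge 209/500 + 291/500 → 1
L = 89/500 + 67/200 + 209/500 + 291/500 + 1 = 2513/1000 = 2.513 bits/symbol.

2.513 bits/symbol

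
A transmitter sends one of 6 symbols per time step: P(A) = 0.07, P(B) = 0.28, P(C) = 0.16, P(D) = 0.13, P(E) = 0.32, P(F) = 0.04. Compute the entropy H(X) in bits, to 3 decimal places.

2.300 bits

H = −Σ pᵢ log₂ pᵢ.
−0.07·log₂(0.07) = 0.2686
−0.28·log₂(0.28) = 0.5142
−0.16·log₂(0.16) = 0.4230
−0.13·log₂(0.13) = 0.3826
−0.32·log₂(0.32) = 0.5260
−0.04·log₂(0.04) = 0.1858
Sum ≈ 2.3002 → 2.300 bits.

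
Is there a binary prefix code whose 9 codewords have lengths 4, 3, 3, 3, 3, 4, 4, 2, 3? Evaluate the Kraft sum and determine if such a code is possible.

1.0625; no

With common denominator 2^4 = 16: Σ 2^(−ℓᵢ) = 1/16 + 2/16 + 2/16 + 2/16 + 2/16 + 1/16 + 1/16 + 4/16 + 2/16 = 17/16 = 1.0625.
Kraft's inequality requires Σ ≤ 1; here Σ = 1.0625 > 1, so no such prefix code exists.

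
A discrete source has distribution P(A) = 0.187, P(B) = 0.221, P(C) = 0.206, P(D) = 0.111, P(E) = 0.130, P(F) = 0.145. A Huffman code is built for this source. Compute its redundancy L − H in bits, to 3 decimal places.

Entropy H = −Σ p log₂ p ≈ 2.5418 bits.
Huffman merges: 111/1000+13/100→241/1000; 29/200+187/1000→83/250; 103/500+221/1000→427/1000; 241/1000+83/250→573/1000; 427/1000+573/1000→1. L = 2573/1000 ≈ 2.5730.
L − H = 2.5730 − 2.5418 = 0.031 bits.

0.031 bits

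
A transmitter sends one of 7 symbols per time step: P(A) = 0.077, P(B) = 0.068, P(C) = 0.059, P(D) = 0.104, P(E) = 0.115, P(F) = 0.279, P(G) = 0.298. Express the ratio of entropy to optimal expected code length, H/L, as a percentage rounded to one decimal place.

98.9%

Entropy H = −Σ p log₂ p ≈ 2.5222 bits.
Huffman merges: 59/1000+17/250→127/1000; 77/1000+13/125→181/1000; 23/200+127/1000→121/500; 181/1000+121/500→423/1000; 279/1000+149/500→577/1000; 423/1000+577/1000→1. L = 51/20 ≈ 2.5500.
Efficiency = H/L = 2.5222/2.5500 = 98.9%.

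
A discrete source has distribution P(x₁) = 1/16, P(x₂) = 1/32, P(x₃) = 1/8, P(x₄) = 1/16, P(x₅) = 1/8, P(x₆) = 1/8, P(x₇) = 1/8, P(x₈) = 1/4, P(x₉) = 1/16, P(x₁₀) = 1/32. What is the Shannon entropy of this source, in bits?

3.0625 bits

Each probability is a power of 1/2, so log₂(1/p) is an integer.
H = Σ p·log₂(1/p) = 1/16·4 + 1/32·5 + 1/8·3 + 1/16·4 + 1/8·3 + 1/8·3 + 1/8·3 + 1/4·2 + 1/16·4 + 1/32·5 = 3.0625 bits.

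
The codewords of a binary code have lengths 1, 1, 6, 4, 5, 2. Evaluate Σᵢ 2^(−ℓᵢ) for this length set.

1.359375

With common denominator 2^6 = 64: Σ 2^(−ℓᵢ) = 32/64 + 32/64 + 1/64 + 4/64 + 2/64 + 16/64 = 87/64 = 1.359375.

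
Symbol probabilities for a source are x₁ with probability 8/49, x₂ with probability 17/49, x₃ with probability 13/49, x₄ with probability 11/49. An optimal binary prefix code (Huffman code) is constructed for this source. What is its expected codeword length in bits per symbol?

Repeatedly combine the two least-probable nodes; the expected code length is the sum of the merged weights.
merge 8/49 + 11/49 → 19/49
merge 13/49 + 17/49 → 30/49
merge 19/49 + 30/49 → 1
L = 19/49 + 30/49 + 1 = 2 bits/symbol.

2 bits/symbol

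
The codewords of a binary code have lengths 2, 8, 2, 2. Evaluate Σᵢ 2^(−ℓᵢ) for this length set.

With common denominator 2^8 = 256: Σ 2^(−ℓᵢ) = 64/256 + 1/256 + 64/256 + 64/256 = 193/256 = 0.75390625.

0.75390625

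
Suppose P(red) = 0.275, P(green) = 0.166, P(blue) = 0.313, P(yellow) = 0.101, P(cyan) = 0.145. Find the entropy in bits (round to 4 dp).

2.2048 bits

H = −Σ pᵢ log₂ pᵢ.
−0.275·log₂(0.275) = 0.5122
−0.166·log₂(0.166) = 0.4301
−0.313·log₂(0.313) = 0.5245
−0.101·log₂(0.101) = 0.3341
−0.145·log₂(0.145) = 0.4040
Sum ≈ 2.2048 → 2.2048 bits.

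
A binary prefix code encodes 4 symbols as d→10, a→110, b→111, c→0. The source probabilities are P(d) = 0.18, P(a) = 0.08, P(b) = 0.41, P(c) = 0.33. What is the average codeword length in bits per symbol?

L̄ = Σ pᵢ·ℓᵢ = 0.18·2 + 0.08·3 + 0.41·3 + 0.33·1 = 2.16 bits/symbol.

2.16 bits/symbol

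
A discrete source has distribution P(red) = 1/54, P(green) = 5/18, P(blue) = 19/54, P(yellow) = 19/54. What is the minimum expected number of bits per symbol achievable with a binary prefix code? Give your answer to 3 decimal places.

1.944 bits/symbol

Repeatedly combine the two least-probable nodes; the expected code length is the sum of the merged weights.
merge 1/54 + 5/18 → 8/27
merge 8/27 + 19/54 → 35/54
merge 19/54 + 35/54 → 1
L = 8/27 + 35/54 + 1 = 35/18 ≈ 1.944 bits/symbol.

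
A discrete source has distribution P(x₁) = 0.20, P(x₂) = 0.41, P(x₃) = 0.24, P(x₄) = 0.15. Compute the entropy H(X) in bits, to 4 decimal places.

1.8964 bits

H = −Σ pᵢ log₂ pᵢ.
−0.20·log₂(0.20) = 0.4644
−0.41·log₂(0.41) = 0.5274
−0.24·log₂(0.24) = 0.4941
−0.15·log₂(0.15) = 0.4105
Sum ≈ 1.8964 → 1.8964 bits.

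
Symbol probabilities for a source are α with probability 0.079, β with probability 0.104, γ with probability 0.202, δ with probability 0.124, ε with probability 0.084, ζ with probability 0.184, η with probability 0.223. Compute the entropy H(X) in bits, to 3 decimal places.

2.701 bits

H = −Σ pᵢ log₂ pᵢ.
−0.079·log₂(0.079) = 0.2893
−0.104·log₂(0.104) = 0.3396
−0.202·log₂(0.202) = 0.4661
−0.124·log₂(0.124) = 0.3734
−0.084·log₂(0.084) = 0.3002
−0.184·log₂(0.184) = 0.4494
−0.223·log₂(0.223) = 0.4828
Sum ≈ 2.7008 → 2.701 bits.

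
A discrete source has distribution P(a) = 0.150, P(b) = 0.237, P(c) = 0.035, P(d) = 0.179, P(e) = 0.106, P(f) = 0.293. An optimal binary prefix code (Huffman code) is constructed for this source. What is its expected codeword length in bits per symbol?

Repeatedly combine the two least-probable nodes; the expected code length is the sum of the merged weights.
merge 7/200 + 53/500 → 141/1000
merge 141/1000 + 3/20 → 291/1000
merge 179/1000 + 237/1000 → 52/125
merge 291/1000 + 293/1000 → 73/125
merge 52/125 + 73/125 → 1
L = 141/1000 + 291/1000 + 52/125 + 73/125 + 1 = 304/125 = 2.432 bits/symbol.

2.432 bits/symbol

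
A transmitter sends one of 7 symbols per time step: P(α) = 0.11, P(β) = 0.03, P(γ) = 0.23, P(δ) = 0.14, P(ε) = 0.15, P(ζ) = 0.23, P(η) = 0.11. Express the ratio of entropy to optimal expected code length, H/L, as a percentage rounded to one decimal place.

98.3%

Entropy H = −Σ p log₂ p ≈ 2.6353 bits.
Huffman merges: 3/100+11/100→7/50; 11/100+7/50→1/4; 7/50+3/20→29/100; 23/100+23/100→23/50; 1/4+29/100→27/50; 23/50+27/50→1. L = 67/25 ≈ 2.6800.
Efficiency = H/L = 2.6353/2.6800 = 98.3%.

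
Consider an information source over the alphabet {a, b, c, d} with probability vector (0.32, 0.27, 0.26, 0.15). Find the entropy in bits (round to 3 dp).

1.952 bits

H = −Σ pᵢ log₂ pᵢ.
−0.32·log₂(0.32) = 0.5260
−0.27·log₂(0.27) = 0.5100
−0.26·log₂(0.26) = 0.5053
−0.15·log₂(0.15) = 0.4105
Sum ≈ 1.9519 → 1.952 bits.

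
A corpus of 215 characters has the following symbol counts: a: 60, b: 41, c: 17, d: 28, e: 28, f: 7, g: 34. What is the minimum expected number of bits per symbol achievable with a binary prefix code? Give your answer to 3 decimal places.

2.642 bits/symbol

Probabilities are the counts divided by 215.
Repeatedly combine the two least-probable nodes; the expected code length is the sum of the merged weights.
merge 7/215 + 17/215 → 24/215
merge 24/215 + 28/215 → 52/215
merge 28/215 + 34/215 → 62/215
merge 41/215 + 52/215 → 93/215
merge 12/43 + 62/215 → 122/215
merge 93/215 + 122/215 → 1
L = 24/215 + 52/215 + 62/215 + 93/215 + 122/215 + 1 = 568/215 ≈ 2.642 bits/symbol.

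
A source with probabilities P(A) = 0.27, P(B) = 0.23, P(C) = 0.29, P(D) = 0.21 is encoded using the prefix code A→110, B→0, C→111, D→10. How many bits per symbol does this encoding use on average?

L̄ = Σ pᵢ·ℓᵢ = 0.27·3 + 0.23·1 + 0.29·3 + 0.21·2 = 2.33 bits/symbol.

2.33 bits/symbol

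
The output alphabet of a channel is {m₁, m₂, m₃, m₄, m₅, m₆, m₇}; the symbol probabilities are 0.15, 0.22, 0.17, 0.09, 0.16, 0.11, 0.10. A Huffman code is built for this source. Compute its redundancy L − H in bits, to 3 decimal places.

0.036 bits

Entropy H = −Σ p log₂ p ≈ 2.7439 bits.
Huffman merges: 9/100+1/10→19/100; 11/100+3/20→13/50; 4/25+17/100→33/100; 19/100+11/50→41/100; 13/50+33/100→59/100; 41/100+59/100→1. L = 139/50 ≈ 2.7800.
L − H = 2.7800 − 2.7439 = 0.036 bits.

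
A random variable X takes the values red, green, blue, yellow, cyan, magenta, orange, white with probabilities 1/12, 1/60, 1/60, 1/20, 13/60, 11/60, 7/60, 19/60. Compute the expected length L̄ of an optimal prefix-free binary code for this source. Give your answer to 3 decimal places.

Repeatedly combine the two least-probable nodes; the expected code length is the sum of the merged weights.
merge 1/60 + 1/60 → 1/30
merge 1/30 + 1/20 → 1/12
merge 1/12 + 1/12 → 1/6
merge 7/60 + 1/6 → 17/60
merge 11/60 + 13/60 → 2/5
merge 17/60 + 19/60 → 3/5
merge 2/5 + 3/5 → 1
L = 1/30 + 1/12 + 1/6 + 17/60 + 2/5 + 3/5 + 1 = 77/30 ≈ 2.567 bits/symbol.

2.567 bits/symbol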